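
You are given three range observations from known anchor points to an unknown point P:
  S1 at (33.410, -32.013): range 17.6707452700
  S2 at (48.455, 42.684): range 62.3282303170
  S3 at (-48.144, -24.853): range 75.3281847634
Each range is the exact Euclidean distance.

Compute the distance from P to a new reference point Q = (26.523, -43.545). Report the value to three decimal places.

27.849

eq1: (x − 33.410)² + (y + 32.013)² = 17.6707452700²
eq2: (x − 48.455)² + (y − 42.684)² = 62.3282303170²
eq3: (x + 48.144)² + (y + 24.853)² = 75.3281847634²
eq3−eq2, eq3−eq1 (x²,y² cancel):
  193.198·x + 135.074·y = 3023.821661
  163.108·x − 14.320·y = 4567.624105
det = 193.198·-14.320 − 135.074·163.108 = -24798.245352
x = (3023.821661·-14.320 − 135.074·4567.624105) / -24798.245352 = 26.625609
y = (193.198·4567.624105 − 3023.821661·163.108) / -24798.245352 = -15.696527
|P − Q| = √((26.625609 − 26.523)² + (-15.696527 − -43.545)²) = 27.848662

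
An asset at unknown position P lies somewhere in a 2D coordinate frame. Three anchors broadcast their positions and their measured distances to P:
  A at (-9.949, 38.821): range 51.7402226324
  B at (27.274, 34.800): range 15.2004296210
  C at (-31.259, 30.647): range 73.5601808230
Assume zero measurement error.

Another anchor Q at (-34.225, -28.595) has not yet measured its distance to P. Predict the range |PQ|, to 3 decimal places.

101.930

eq1: (x + 9.949)² + (y − 38.821)² = 51.7402226324²
eq2: (x − 27.274)² + (y − 34.800)² = 15.2004296210²
eq3: (x + 31.259)² + (y − 30.647)² = 73.5601808230²
eq2−eq1, eq2−eq3 (x²,y² cancel):
  -74.446·x + 8.042·y = -2794.856011
  -117.066·x − 8.306·y = -5218.594528
det = -74.446·-8.306 − 8.042·-117.066 = 1559.793248
x = (-2794.856011·-8.306 − 8.042·-5218.594528) / 1559.793248 = 41.788879
y = (-74.446·-5218.594528 − -2794.856011·-117.066) / 1559.793248 = 39.313463
|P − Q| = √((41.788879 − -34.225)² + (39.313463 − -28.595)²) = 101.929727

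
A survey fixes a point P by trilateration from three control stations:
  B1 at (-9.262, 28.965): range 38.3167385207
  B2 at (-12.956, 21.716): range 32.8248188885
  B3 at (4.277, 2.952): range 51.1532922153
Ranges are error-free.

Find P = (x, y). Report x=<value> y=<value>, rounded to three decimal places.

eq1: (x + 9.262)² + (y − 28.965)² = 38.3167385207²
eq2: (x + 12.956)² + (y − 21.716)² = 32.8248188885²
eq3: (x − 4.277)² + (y − 2.952)² = 51.1532922153²
eq1−eq2, eq1−eq3 (x²,y² cancel):
  -7.388·x − 14.498·y = 105.390439
  27.078·x − 52.026·y = -2046.235690
det = -7.388·-52.026 − -14.498·27.078 = 776.944932
x = (105.390439·-52.026 − -14.498·-2046.235690) / 776.944932 = -45.240488
y = (-7.388·-2046.235690 − 105.390439·27.078) / 776.944932 = 15.784680

x=-45.240 y=15.785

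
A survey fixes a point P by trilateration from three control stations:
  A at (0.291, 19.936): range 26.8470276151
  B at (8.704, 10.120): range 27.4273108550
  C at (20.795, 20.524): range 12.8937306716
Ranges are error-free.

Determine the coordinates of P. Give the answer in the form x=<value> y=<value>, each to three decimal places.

x=23.696 y=33.087

eq1: (x − 0.291)² + (y − 19.936)² = 26.8470276151²
eq2: (x − 8.704)² + (y − 10.120)² = 27.4273108550²
eq3: (x − 20.795)² + (y − 20.524)² = 12.8937306716²
eq2−eq1, eq2−eq3 (x²,y² cancel):
  -16.826·x + 19.632·y = 250.849250
  24.182·x + 20.808·y = 1261.501675
det = -16.826·20.808 − 19.632·24.182 = -824.856432
x = (250.849250·20.808 − 19.632·1261.501675) / -824.856432 = 23.696402
y = (-16.826·1261.501675 − 250.849250·24.182) / -824.856432 = 33.087047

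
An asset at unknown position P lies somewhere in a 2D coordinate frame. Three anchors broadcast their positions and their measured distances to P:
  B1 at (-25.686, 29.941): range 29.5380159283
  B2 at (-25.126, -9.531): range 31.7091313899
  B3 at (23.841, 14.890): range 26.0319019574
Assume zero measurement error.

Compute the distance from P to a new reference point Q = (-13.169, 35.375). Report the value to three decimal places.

25.684

eq1: (x + 25.686)² + (y − 29.941)² = 29.5380159283²
eq2: (x + 25.126)² + (y + 9.531)² = 31.7091313899²
eq3: (x − 23.841)² + (y − 14.890)² = 26.0319019574²
eq1−eq3, eq1−eq2 (x²,y² cancel):
  99.054·x − 30.102·y = -571.294231
  1.120·x − 78.944·y = -967.052869
det = 99.054·-78.944 − -30.102·1.120 = -7786.004736
x = (-571.294231·-78.944 − -30.102·-967.052869) / -7786.004736 = -2.053688
y = (99.054·-967.052869 − -571.294231·1.120) / -7786.004736 = 12.220723
|P − Q| = √((-2.053688 − -13.169)² + (12.220723 − 35.375)²) = 25.684056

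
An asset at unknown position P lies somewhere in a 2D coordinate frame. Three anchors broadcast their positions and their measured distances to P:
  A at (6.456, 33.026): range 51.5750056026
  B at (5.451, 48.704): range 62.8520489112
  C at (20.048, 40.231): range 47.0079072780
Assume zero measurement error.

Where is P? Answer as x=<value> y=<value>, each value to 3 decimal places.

eq1: (x − 6.456)² + (y − 33.026)² = 51.5750056026²
eq2: (x − 5.451)² + (y − 48.704)² = 62.8520489112²
eq3: (x − 20.048)² + (y − 40.231)² = 47.0079072780²
eq2−eq1, eq2−eq3 (x²,y² cancel):
  2.010·x − 31.356·y = 21.002444
  29.194·x − 16.946·y = 1359.299354
det = 2.010·-16.946 − -31.356·29.194 = 881.345604
x = (21.002444·-16.946 − -31.356·1359.299354) / 881.345604 = 47.956537
y = (2.010·1359.299354 − 21.002444·29.194) / 881.345604 = 2.404331

x=47.957 y=2.404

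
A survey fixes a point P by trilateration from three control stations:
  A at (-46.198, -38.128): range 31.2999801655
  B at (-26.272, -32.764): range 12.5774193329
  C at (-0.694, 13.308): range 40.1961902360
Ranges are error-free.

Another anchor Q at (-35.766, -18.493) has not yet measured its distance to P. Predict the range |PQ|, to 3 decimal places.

eq1: (x + 46.198)² + (y + 38.128)² = 31.2999801655²
eq2: (x + 26.272)² + (y + 32.764)² = 12.5774193329²
eq3: (x + 0.694)² + (y − 13.308)² = 40.1961902360²
eq1−eq3, eq1−eq2 (x²,y² cancel):
  91.008·x + 102.872·y = -4046.460039
  39.852·x + 10.728·y = -1002.804627
det = 91.008·10.728 − 102.872·39.852 = -3123.321120
x = (-4046.460039·10.728 − 102.872·-1002.804627) / -3123.321120 = -19.130308
y = (91.008·-1002.804627 − -4046.460039·39.852) / -3123.321120 = -22.410850
|P − Q| = √((-19.130308 − -35.766)² + (-22.410850 − -18.493)²) = 17.090811

17.091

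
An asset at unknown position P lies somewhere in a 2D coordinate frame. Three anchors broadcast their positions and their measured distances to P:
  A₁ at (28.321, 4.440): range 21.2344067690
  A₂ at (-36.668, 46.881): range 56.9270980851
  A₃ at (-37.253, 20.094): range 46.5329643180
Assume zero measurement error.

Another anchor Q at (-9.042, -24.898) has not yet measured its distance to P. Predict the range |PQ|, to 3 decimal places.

41.295

eq1: (x − 28.321)² + (y − 4.440)² = 21.2344067690²
eq2: (x + 36.668)² + (y − 46.881)² = 56.9270980851²
eq3: (x + 37.253)² + (y − 20.094)² = 46.5329643180²
eq3−eq2, eq3−eq1 (x²,y² cancel):
  1.170·x + 53.574·y = 675.437812
  131.148·x − 31.308·y = 744.654533
det = 1.170·-31.308 − 53.574·131.148 = -7062.753312
x = (675.437812·-31.308 − 53.574·744.654533) / -7062.753312 = 8.642625
y = (1.170·744.654533 − 675.437812·131.148) / -7062.753312 = 12.418821
|P − Q| = √((8.642625 − -9.042)² + (12.418821 − -24.898)²) = 41.295171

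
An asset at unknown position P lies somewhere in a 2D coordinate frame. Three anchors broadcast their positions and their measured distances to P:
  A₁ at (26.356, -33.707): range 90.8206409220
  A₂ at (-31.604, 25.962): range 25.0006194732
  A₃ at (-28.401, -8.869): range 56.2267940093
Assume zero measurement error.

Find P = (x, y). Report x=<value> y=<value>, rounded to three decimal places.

x=-16.876 y=46.164

eq1: (x − 26.356)² + (y + 33.707)² = 90.8206409220²
eq2: (x + 31.604)² + (y − 25.962)² = 25.0006194732²
eq3: (x + 28.401)² + (y + 8.869)² = 56.2267940093²
eq2−eq3, eq2−eq1 (x²,y² cancel):
  6.406·x − 69.662·y = -3323.983689
  115.920·x − 119.338·y = -7465.395518
det = 6.406·-119.338 − -69.662·115.920 = 7310.739812
x = (-3323.983689·-119.338 − -69.662·-7465.395518) / 7310.739812 = -16.876106
y = (6.406·-7465.395518 − -3323.983689·115.920) / 7310.739812 = 46.163983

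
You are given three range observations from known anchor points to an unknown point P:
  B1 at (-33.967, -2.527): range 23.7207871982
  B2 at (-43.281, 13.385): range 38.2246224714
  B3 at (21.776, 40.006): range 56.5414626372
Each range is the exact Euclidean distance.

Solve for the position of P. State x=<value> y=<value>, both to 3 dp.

eq1: (x + 33.967)² + (y + 2.527)² = 23.7207871982²
eq2: (x + 43.281)² + (y − 13.385)² = 38.2246224714²
eq3: (x − 21.776)² + (y − 40.006)² = 56.5414626372²
eq3−eq2, eq3−eq1 (x²,y² cancel):
  -130.114·x − 53.242·y = 1713.544208
  -111.486·x − 85.066·y = 1719.729858
det = -130.114·-85.066 − -53.242·-111.486 = 5132.539912
x = (1713.544208·-85.066 − -53.242·1719.729858) / 5132.539912 = -10.560560
y = (-130.114·1719.729858 − 1713.544208·-111.486) / 5132.539912 = -6.375935

x=-10.561 y=-6.376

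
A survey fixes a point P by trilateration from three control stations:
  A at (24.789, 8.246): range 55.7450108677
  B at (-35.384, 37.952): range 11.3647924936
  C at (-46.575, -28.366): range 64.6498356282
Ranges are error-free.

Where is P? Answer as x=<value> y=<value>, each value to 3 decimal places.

x=-25.312 y=32.687

eq1: (x − 24.789)² + (y − 8.246)² = 55.7450108677²
eq2: (x + 35.384)² + (y − 37.952)² = 11.3647924936²
eq3: (x + 46.575)² + (y + 28.366)² = 64.6498356282²
eq2−eq1, eq2−eq3 (x²,y² cancel):
  120.346·x − 59.412·y = -4988.238451
  -22.382·x − 132.636·y = -3768.963917
det = 120.346·-132.636 − -59.412·-22.382 = -17291.971440
x = (-4988.238451·-132.636 − -59.412·-3768.963917) / -17291.971440 = -25.312227
y = (120.346·-3768.963917 − -4988.238451·-22.382) / -17291.971440 = 32.687221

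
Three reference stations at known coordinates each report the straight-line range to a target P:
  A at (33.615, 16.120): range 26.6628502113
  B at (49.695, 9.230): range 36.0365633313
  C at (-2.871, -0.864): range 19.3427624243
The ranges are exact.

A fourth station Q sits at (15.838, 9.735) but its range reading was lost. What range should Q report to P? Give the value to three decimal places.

13.813

eq1: (x − 33.615)² + (y − 16.120)² = 26.6628502113²
eq2: (x − 49.695)² + (y − 9.230)² = 36.0365633313²
eq3: (x + 2.871)² + (y + 0.864)² = 19.3427624243²
eq3−eq1, eq3−eq2 (x²,y² cancel):
  72.972·x + 33.968·y = 1044.068365
  105.132·x + 20.188·y = 1621.305349
det = 72.972·20.188 − 33.968·105.132 = -2097.965040
x = (1044.068365·20.188 − 33.968·1621.305349) / -2097.965040 = 16.203725
y = (72.972·1621.305349 − 1044.068365·105.132) / -2097.965040 = -4.072946
|P − Q| = √((16.203725 − 15.838)² + (-4.072946 − 9.735)²) = 13.812789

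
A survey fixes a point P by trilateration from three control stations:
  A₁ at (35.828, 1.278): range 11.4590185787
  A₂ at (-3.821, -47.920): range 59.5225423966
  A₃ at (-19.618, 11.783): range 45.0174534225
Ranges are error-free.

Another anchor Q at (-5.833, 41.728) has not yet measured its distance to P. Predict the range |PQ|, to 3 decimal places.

48.358

eq1: (x − 35.828)² + (y − 1.278)² = 11.4590185787²
eq2: (x + 3.821)² + (y + 47.920)² = 59.5225423966²
eq3: (x + 19.618)² + (y − 11.783)² = 45.0174534225²
eq2−eq3, eq2−eq1 (x²,y² cancel):
  -31.594·x + 119.406·y = -270.859487
  79.298·x + 98.396·y = 2385.976374
det = -31.594·98.396 − 119.406·79.298 = -12577.380212
x = (-270.859487·98.396 − 119.406·2385.976374) / -12577.380212 = 24.770769
y = (-31.594·2385.976374 − -270.859487·79.298) / -12577.380212 = 4.285783
|P − Q| = √((24.770769 − -5.833)² + (4.285783 − 41.728)²) = 48.358146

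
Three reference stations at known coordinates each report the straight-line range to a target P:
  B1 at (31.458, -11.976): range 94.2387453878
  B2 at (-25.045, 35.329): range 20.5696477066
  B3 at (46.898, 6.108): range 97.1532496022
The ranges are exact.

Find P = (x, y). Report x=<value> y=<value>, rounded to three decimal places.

eq1: (x − 31.458)² + (y + 11.976)² = 94.2387453878²
eq2: (x + 25.045)² + (y − 35.329)² = 20.5696477066²
eq3: (x − 46.898)² + (y − 6.108)² = 97.1532496022²
eq2−eq1, eq2−eq3 (x²,y² cancel):
  113.006·x − 94.610·y = -9200.190651
  143.886·x − 58.442·y = -8654.303699
det = 113.006·-58.442 − -94.610·143.886 = 7008.757808
x = (-9200.190651·-58.442 − -94.610·-8654.303699) / 7008.757808 = -40.107839
y = (113.006·-8654.303699 − -9200.190651·143.886) / 7008.757808 = 49.336901

x=-40.108 y=49.337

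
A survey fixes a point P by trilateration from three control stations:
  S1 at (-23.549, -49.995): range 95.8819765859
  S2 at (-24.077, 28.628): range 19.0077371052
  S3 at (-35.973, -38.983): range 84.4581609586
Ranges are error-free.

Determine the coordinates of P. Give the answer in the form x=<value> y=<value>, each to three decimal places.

eq1: (x + 23.549)² + (y + 49.995)² = 95.8819765859²
eq2: (x + 24.077)² + (y − 28.628)² = 19.0077371052²
eq3: (x + 35.973)² + (y + 38.983)² = 84.4581609586²
eq2−eq1, eq2−eq3 (x²,y² cancel):
  1.056·x − 157.246·y = -7177.268251
  -23.792·x − 135.222·y = -5357.420178
det = 1.056·-135.222 − -157.246·-23.792 = -3883.991264
x = (-7177.268251·-135.222 − -157.246·-5357.420178) / -3883.991264 = -32.979393
y = (1.056·-5357.420178 − -7177.268251·-23.792) / -3883.991264 = 45.422090

x=-32.979 y=45.422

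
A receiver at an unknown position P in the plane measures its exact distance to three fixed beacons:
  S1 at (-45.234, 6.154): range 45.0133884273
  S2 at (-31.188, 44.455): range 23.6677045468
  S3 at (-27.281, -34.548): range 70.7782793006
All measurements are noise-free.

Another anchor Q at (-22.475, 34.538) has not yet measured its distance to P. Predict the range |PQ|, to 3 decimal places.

12.563

eq1: (x + 45.234)² + (y − 6.154)² = 45.0133884273²
eq2: (x + 31.188)² + (y − 44.455)² = 23.6677045468²
eq3: (x + 27.281)² + (y + 34.548)² = 70.7782793006²
eq1−eq3, eq1−eq2 (x²,y² cancel):
  35.906·x − 81.404·y = -3129.528890
  28.092·x + 76.602·y = 2330.996796
det = 35.906·76.602 − -81.404·28.092 = 5037.272580
x = (-3129.528890·76.602 − -81.404·2330.996796) / 5037.272580 = -9.921184
y = (35.906·2330.996796 − -3129.528890·28.092) / 5037.272580 = 34.068336
|P − Q| = √((-9.921184 − -22.475)² + (34.068336 − 34.538)²) = 12.562598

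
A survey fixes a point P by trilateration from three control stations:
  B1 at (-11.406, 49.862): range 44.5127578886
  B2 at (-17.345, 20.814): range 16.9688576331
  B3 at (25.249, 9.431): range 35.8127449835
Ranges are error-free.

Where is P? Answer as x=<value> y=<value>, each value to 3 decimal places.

x=-10.332 y=5.362

eq1: (x + 11.406)² + (y − 49.862)² = 44.5127578886²
eq2: (x + 17.345)² + (y − 20.814)² = 16.9688576331²
eq3: (x − 25.249)² + (y − 9.431)² = 35.8127449835²
eq3−eq1, eq3−eq2 (x²,y² cancel):
  -73.310·x + 80.862·y = 1191.027206
  -85.188·x + 22.766·y = 1002.226433
det = -73.310·22.766 − 80.862·-85.188 = 5219.496596
x = (1191.027206·22.766 − 80.862·1002.226433) / 5219.496596 = -10.331860
y = (-73.310·1002.226433 − 1191.027206·-85.188) / 5219.496596 = 5.362204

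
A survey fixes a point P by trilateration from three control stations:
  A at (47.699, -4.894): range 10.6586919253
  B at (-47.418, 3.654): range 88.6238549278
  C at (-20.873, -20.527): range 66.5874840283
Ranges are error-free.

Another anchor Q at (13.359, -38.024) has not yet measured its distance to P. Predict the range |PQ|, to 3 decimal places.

50.046

eq1: (x − 47.699)² + (y + 4.894)² = 10.6586919253²
eq2: (x + 47.418)² + (y − 3.654)² = 88.6238549278²
eq3: (x + 20.873)² + (y + 20.527)² = 66.5874840283²
eq1−eq3, eq1−eq2 (x²,y² cancel):
  -137.144·x − 31.266·y = -5762.391295
  -190.234·x + 17.096·y = -7777.907346
det = -137.144·17.096 − -31.266·-190.234 = -8292.470068
x = (-5762.391295·17.096 − -31.266·-7777.907346) / -8292.470068 = 41.205804
y = (-137.144·-7777.907346 − -5762.391295·-190.234) / -8292.470068 = 3.558580
|P − Q| = √((41.205804 − 13.359)² + (3.558580 − -38.024)²) = 50.045534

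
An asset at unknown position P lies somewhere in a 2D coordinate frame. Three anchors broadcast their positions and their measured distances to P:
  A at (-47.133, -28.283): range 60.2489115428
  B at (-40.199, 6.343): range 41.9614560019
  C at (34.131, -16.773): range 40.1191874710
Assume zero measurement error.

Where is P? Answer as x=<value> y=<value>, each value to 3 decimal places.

eq1: (x + 47.133)² + (y + 28.283)² = 60.2489115428²
eq2: (x + 40.199)² + (y − 6.343)² = 41.9614560019²
eq3: (x − 34.131)² + (y + 16.773)² = 40.1191874710²
eq1−eq3, eq1−eq2 (x²,y² cancel):
  162.528·x + 23.020·y = 445.193051
  13.868·x + 69.252·y = 503.913024
det = 162.528·69.252 − 23.020·13.868 = 10936.147696
x = (445.193051·69.252 − 23.020·503.913024) / 10936.147696 = 1.758428
y = (162.528·503.913024 − 445.193051·13.868) / 10936.147696 = 6.924380

x=1.758 y=6.924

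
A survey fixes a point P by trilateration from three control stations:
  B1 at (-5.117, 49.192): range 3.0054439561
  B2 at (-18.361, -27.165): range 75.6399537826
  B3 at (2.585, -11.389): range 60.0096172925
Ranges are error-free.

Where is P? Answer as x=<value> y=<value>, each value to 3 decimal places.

eq1: (x + 5.117)² + (y − 49.192)² = 3.0054439561²
eq2: (x + 18.361)² + (y + 27.165)² = 75.6399537826²
eq3: (x − 2.585)² + (y + 11.389)² = 60.0096172925²
eq2−eq3, eq2−eq1 (x²,y² cancel):
  41.892·x + 31.552·y = 1181.576441
  26.488·x + 152.714·y = 7083.342922
det = 41.892·152.714 − 31.552·26.488 = 5561.745512
x = (1181.576441·152.714 − 31.552·7083.342922) / 5561.745512 = -7.740442
y = (41.892·7083.342922 − 1181.576441·26.488) / 5561.745512 = 47.725629

x=-7.740 y=47.726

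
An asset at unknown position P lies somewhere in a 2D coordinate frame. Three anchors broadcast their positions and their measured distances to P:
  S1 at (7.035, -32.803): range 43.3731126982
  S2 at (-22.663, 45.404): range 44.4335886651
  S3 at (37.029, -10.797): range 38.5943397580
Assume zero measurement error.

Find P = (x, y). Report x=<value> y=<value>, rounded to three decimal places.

eq1: (x − 7.035)² + (y + 32.803)² = 43.3731126982²
eq2: (x + 22.663)² + (y − 45.404)² = 44.4335886651²
eq3: (x − 37.029)² + (y + 10.797)² = 38.5943397580²
eq3−eq2, eq3−eq1 (x²,y² cancel):
  -119.384·x + 112.402·y = 602.591995
  -59.988·x − 44.012·y = -753.897860
det = -119.384·-44.012 − 112.402·-59.988 = 11997.099784
x = (602.591995·-44.012 − 112.402·-753.897860) / 11997.099784 = 4.852702
y = (-119.384·-753.897860 − 602.591995·-59.988) / 11997.099784 = 10.515177

x=4.853 y=10.515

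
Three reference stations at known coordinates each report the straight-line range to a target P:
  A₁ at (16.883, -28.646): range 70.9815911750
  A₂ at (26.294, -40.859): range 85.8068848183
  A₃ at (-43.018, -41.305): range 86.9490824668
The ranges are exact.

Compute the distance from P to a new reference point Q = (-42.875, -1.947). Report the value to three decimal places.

53.420

eq1: (x − 16.883)² + (y + 28.646)² = 70.9815911750²
eq2: (x − 26.294)² + (y + 40.859)² = 85.8068848183²
eq3: (x + 43.018)² + (y + 41.305)² = 86.9490824668²
eq2−eq1, eq2−eq3 (x²,y² cancel):
  -18.822·x + 24.426·y = 1069.231884
  -138.624·x − 0.892·y = 998.497572
det = -18.822·-0.892 − 24.426·-138.624 = 3402.819048
x = (1069.231884·-0.892 − 24.426·998.497572) / 3402.819048 = -7.447665
y = (-18.822·998.497572 − 1069.231884·-138.624) / 3402.819048 = 38.035369
|P − Q| = √((-7.447665 − -42.875)² + (38.035369 − -1.947)²) = 53.419902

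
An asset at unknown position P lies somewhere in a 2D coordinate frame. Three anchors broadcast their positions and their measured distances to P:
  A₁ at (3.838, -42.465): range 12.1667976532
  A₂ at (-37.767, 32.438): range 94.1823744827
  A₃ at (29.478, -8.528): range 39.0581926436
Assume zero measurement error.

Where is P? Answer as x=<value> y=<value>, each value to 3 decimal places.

eq1: (x − 3.838)² + (y + 42.465)² = 12.1667976532²
eq2: (x + 37.767)² + (y − 32.438)² = 94.1823744827²
eq3: (x − 29.478)² + (y + 8.528)² = 39.0581926436²
eq2−eq1, eq2−eq3 (x²,y² cancel):
  83.210·x − 149.806·y = 8061.725034
  134.490·x − 81.932·y = 5807.886386
det = 83.210·-81.932 − -149.806·134.490 = 13329.847220
x = (8061.725034·-81.932 − -149.806·5807.886386) / 13329.847220 = 15.719833
y = (83.210·5807.886386 − 8061.725034·134.490) / 13329.847220 = -45.082825

x=15.720 y=-45.083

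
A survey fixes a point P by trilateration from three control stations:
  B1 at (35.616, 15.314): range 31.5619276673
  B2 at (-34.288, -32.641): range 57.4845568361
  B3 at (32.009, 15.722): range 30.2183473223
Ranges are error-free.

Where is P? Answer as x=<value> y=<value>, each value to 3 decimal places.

x=19.232 y=-11.662

eq1: (x − 35.616)² + (y − 15.314)² = 31.5619276673²
eq2: (x + 34.288)² + (y + 32.641)² = 57.4845568361²
eq3: (x − 32.009)² + (y − 15.722)² = 30.2183473223²
eq3−eq2, eq3−eq1 (x²,y² cancel):
  -132.594·x − 96.726·y = -1421.981300
  7.214·x − 0.816·y = 148.253924
det = -132.594·-0.816 − -96.726·7.214 = 805.978068
x = (-1421.981300·-0.816 − -96.726·148.253924) / 805.978068 = 19.231722
y = (-132.594·148.253924 − -1421.981300·7.214) / 805.978068 = -11.662113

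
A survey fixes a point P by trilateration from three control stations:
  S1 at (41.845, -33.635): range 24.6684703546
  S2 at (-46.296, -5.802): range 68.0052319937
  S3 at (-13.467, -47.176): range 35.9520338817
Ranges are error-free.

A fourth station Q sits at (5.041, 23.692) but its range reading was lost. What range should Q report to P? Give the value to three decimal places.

eq1: (x − 41.845)² + (y + 33.635)² = 24.6684703546²
eq2: (x + 46.296)² + (y + 5.802)² = 68.0052319937²
eq3: (x + 13.467)² + (y + 47.176)² = 35.9520338817²
eq3−eq1, eq3−eq2 (x²,y² cancel):
  110.624·x + 27.082·y = 1159.397496
  -65.658·x + 82.748·y = -3562.115083
det = 110.624·82.748 − 27.082·-65.658 = 10932.064708
x = (1159.397496·82.748 − 27.082·-3562.115083) / 10932.064708 = 17.600246
y = (110.624·-3562.115083 − 1159.397496·-65.658) / 10932.064708 = -29.082493
|P − Q| = √((17.600246 − 5.041)² + (-29.082493 − 23.692)²) = 54.248334

54.248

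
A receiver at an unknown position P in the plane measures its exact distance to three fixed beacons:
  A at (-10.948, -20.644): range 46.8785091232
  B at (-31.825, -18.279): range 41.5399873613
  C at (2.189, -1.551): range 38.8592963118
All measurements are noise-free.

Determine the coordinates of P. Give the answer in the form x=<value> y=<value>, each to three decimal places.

eq1: (x + 10.948)² + (y + 20.644)² = 46.8785091232²
eq2: (x + 31.825)² + (y + 18.279)² = 41.5399873613²
eq3: (x − 2.189)² + (y + 1.551)² = 38.8592963118²
eq3−eq1, eq3−eq2 (x²,y² cancel):
  -26.274·x − 38.186·y = -148.713590
  -68.028·x − 33.456·y = 1124.229504
det = -26.274·-33.456 − -38.186·-68.028 = -1718.694264
x = (-148.713590·-33.456 − -38.186·1124.229504) / -1718.694264 = -27.873014
y = (-26.274·1124.229504 − -148.713590·-68.028) / -1718.694264 = 23.072570

x=-27.873 y=23.073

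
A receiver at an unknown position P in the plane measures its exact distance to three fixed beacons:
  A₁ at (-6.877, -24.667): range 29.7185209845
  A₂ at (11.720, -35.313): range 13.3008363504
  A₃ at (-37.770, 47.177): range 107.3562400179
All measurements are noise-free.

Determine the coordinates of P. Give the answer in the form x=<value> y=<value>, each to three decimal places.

x=10.769 y=-48.580

eq1: (x + 6.877)² + (y + 24.667)² = 29.7185209845²
eq2: (x − 11.720)² + (y + 35.313)² = 13.3008363504²
eq3: (x + 37.770)² + (y − 47.177)² = 107.3562400179²
eq3−eq2, eq3−eq1 (x²,y² cancel):
  98.980·x − 164.980·y = 9080.574163
  61.786·x − 143.688·y = 7645.683570
det = 98.980·-143.688 − -164.980·61.786 = -4028.783960
x = (9080.574163·-143.688 − -164.980·7645.683570) / -4028.783960 = 10.768675
y = (98.980·7645.683570 − 9080.574163·61.786) / -4028.783960 = -48.579772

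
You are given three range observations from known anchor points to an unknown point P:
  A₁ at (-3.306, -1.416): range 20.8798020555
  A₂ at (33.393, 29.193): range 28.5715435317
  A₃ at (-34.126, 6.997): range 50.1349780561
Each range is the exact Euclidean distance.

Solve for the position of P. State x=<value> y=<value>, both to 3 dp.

eq1: (x + 3.306)² + (y + 1.416)² = 20.8798020555²
eq2: (x − 33.393)² + (y − 29.193)² = 28.5715435317²
eq3: (x + 34.126)² + (y − 6.997)² = 50.1349780561²
eq2−eq3, eq2−eq1 (x²,y² cancel):
  -135.038·x − 44.392·y = -2450.964738
  -73.398·x − 61.218·y = -1574.022040
det = -135.038·-61.218 − -44.392·-73.398 = 5008.472268
x = (-2450.964738·-61.218 − -44.392·-1574.022040) / 5008.472268 = 16.006712
y = (-135.038·-1574.022040 − -2450.964738·-73.398) / 5008.472268 = 6.520327

x=16.007 y=6.520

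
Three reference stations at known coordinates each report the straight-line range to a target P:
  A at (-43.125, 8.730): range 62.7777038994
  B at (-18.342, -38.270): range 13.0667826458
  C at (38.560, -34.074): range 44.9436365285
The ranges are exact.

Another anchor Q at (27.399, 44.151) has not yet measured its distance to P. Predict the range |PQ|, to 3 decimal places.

eq1: (x + 43.125)² + (y − 8.730)² = 62.7777038994²
eq2: (x + 18.342)² + (y + 38.270)² = 13.0667826458²
eq3: (x − 38.560)² + (y + 34.074)² = 44.9436365285²
eq3−eq2, eq3−eq1 (x²,y² cancel):
  -113.804·x − 8.392·y = 1002.300444
  -163.370·x + 85.608·y = -2633.042193
det = -113.804·85.608 − -8.392·-163.370 = -11113.533872
x = (1002.300444·85.608 − -8.392·-2633.042193) / -11113.533872 = -5.732510
y = (-113.804·-2633.042193 − 1002.300444·-163.370) / -11113.533872 = -41.696598
|P − Q| = √((-5.732510 − 27.399)² + (-41.696598 − 44.151)²) = 92.019058

92.019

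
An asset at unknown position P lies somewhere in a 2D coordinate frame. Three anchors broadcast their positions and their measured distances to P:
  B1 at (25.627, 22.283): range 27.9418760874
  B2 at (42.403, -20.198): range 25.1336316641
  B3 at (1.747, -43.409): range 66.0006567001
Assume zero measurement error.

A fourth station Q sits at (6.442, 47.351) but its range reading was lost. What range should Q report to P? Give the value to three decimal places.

59.128

eq1: (x − 25.627)² + (y − 22.283)² = 27.9418760874²
eq2: (x − 42.403)² + (y + 20.198)² = 25.1336316641²
eq3: (x − 1.747)² + (y + 43.409)² = 66.0006567001²
eq3−eq1, eq3−eq2 (x²,y² cancel):
  47.760·x + 131.384·y = 2841.220174
  81.312·x + 46.422·y = 4042.967567
det = 47.760·46.422 − 131.384·81.312 = -8465.981088
x = (2841.220174·46.422 − 131.384·4042.967567) / -8465.981088 = 47.163598
y = (47.760·4042.967567 − 2841.220174·81.312) / -8465.981088 = 4.480658
|P − Q| = √((47.163598 − 6.442)² + (4.480658 − 47.351)²) = 59.127953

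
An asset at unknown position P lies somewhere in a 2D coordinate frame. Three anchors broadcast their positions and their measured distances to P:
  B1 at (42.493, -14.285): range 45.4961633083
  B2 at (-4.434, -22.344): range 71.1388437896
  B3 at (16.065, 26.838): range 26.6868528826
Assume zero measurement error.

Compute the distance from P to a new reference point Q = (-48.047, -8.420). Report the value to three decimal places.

98.740

eq1: (x − 42.493)² + (y + 14.285)² = 45.4961633083²
eq2: (x + 4.434)² + (y + 22.344)² = 71.1388437896²
eq3: (x − 16.065)² + (y − 26.838)² = 26.6868528826²
eq3−eq1, eq3−eq2 (x²,y² cancel):
  52.856·x − 82.246·y = -326.358954
  -40.998·x − 98.364·y = -4807.994756
det = 52.856·-98.364 − -82.246·-40.998 = -8571.049092
x = (-326.358954·-98.364 − -82.246·-4807.994756) / -8571.049092 = 42.391119
y = (52.856·-4807.994756 − -326.358954·-40.998) / -8571.049092 = 31.211049
|P − Q| = √((42.391119 − -48.047)² + (31.211049 − -8.420)²) = 98.740435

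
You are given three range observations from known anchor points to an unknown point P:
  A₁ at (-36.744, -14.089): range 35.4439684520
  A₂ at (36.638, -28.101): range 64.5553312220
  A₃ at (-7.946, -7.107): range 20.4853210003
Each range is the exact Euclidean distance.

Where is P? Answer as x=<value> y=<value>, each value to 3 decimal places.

x=-13.450 y=12.625

eq1: (x + 36.744)² + (y + 14.089)² = 35.4439684520²
eq2: (x − 36.638)² + (y + 28.101)² = 64.5553312220²
eq3: (x + 7.946)² + (y + 7.107)² = 20.4853210003²
eq2−eq3, eq2−eq1 (x²,y² cancel):
  -89.168·x + 41.988·y = 1729.381533
  -146.764·x + 28.024·y = 2327.728102
det = -89.168·28.024 − 41.988·-146.764 = 3663.482800
x = (1729.381533·28.024 − 41.988·2327.728102) / 3663.482800 = -13.449622
y = (-89.168·2327.728102 − 1729.381533·-146.764) / 3663.482800 = 12.625170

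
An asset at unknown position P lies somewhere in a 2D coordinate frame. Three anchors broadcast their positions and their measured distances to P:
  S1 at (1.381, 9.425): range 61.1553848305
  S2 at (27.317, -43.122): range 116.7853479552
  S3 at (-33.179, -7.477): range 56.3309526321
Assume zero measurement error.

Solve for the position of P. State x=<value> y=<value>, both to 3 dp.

x=-46.709 y=47.205

eq1: (x − 1.381)² + (y − 9.425)² = 61.1553848305²
eq2: (x − 27.317)² + (y + 43.122)² = 116.7853479552²
eq3: (x + 33.179)² + (y + 7.477)² = 56.3309526321²
eq2−eq3, eq2−eq1 (x²,y² cancel):
  -120.992·x + 71.290·y = 9016.667470
  -51.872·x + 105.094·y = 7383.848816
det = -120.992·105.094 − 71.290·-51.872 = -9017.578368
x = (9016.667470·105.094 − 71.290·7383.848816) / -9017.578368 = -46.709111
y = (-120.992·7383.848816 − 9016.667470·-51.872) / -9017.578368 = 47.204920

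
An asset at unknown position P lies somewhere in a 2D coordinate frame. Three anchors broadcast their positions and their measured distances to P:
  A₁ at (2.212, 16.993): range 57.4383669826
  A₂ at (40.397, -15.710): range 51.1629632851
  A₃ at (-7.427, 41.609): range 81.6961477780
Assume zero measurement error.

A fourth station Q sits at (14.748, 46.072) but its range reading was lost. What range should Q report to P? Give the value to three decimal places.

eq1: (x − 2.212)² + (y − 16.993)² = 57.4383669826²
eq2: (x − 40.397)² + (y + 15.710)² = 51.1629632851²
eq3: (x + 7.427)² + (y − 41.609)² = 81.6961477780²
eq3−eq1, eq3−eq2 (x²,y² cancel):
  19.278·x − 49.232·y = 1882.280343
  95.648·x − 114.638·y = 4148.864249
det = 19.278·-114.638 − -49.232·95.648 = 2498.950972
x = (1882.280343·-114.638 − -49.232·4148.864249) / 2498.950972 = -4.611523
y = (19.278·4148.864249 − 1882.280343·95.648) / 2498.950972 = -40.038619
|P − Q| = √((-4.611523 − 14.748)² + (-40.038619 − 46.072)²) = 88.260012

88.260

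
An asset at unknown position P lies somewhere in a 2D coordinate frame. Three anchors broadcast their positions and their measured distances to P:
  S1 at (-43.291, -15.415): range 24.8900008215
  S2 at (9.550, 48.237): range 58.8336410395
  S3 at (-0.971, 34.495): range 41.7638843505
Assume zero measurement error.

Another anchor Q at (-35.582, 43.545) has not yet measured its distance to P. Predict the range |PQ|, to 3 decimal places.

eq1: (x + 43.291)² + (y + 15.415)² = 24.8900008215²
eq2: (x − 9.550)² + (y − 48.237)² = 58.8336410395²
eq3: (x + 0.971)² + (y − 34.495)² = 41.7638843505²
eq3−eq2, eq3−eq1 (x²,y² cancel):
  21.042·x + 27.484·y = -490.012479
  -84.640·x − 99.820·y = 2045.594935
det = 21.042·-99.820 − 27.484·-84.640 = 225.833320
x = (-490.012479·-99.820 − 27.484·2045.594935) / 225.833320 = -32.360528
y = (21.042·2045.594935 − -490.012479·-84.640) / 225.833320 = 6.946506
|P − Q| = √((-32.360528 − -35.582)² + (6.946506 − 43.545)²) = 36.740001

36.740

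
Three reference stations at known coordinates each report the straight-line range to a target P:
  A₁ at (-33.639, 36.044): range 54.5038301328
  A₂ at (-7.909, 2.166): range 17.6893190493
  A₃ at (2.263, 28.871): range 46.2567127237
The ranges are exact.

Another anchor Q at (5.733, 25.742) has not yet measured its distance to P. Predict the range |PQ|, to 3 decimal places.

44.709

eq1: (x + 33.639)² + (y − 36.044)² = 54.5038301328²
eq2: (x + 7.909)² + (y − 2.166)² = 17.6893190493²
eq3: (x − 2.263)² + (y − 28.871)² = 46.2567127237²
eq2−eq3, eq2−eq1 (x²,y² cancel):
  20.344·x + 53.410·y = -1055.359491
  -51.460·x + 67.756·y = -294.247071
det = 20.344·67.756 − 53.410·-51.460 = 4126.906664
x = (-1055.359491·67.756 − 53.410·-294.247071) / 4126.906664 = -13.518891
y = (20.344·-294.247071 − -1055.359491·-51.460) / 4126.906664 = -14.610207
|P − Q| = √((-13.518891 − 5.733)² + (-14.610207 − 25.742)²) = 44.709461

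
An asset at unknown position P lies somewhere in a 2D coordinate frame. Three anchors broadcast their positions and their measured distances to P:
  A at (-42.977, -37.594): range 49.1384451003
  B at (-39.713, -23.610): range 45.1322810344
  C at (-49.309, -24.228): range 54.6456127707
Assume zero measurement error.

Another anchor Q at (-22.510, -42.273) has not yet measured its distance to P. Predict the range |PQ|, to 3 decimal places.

eq1: (x + 42.977)² + (y + 37.594)² = 49.1384451003²
eq2: (x + 39.713)² + (y + 23.610)² = 45.1322810344²
eq3: (x + 49.309)² + (y + 24.228)² = 54.6456127707²
eq3−eq1, eq3−eq2 (x²,y² cancel):
  12.664·x − 26.732·y = 813.514108
  19.192·x + 1.236·y = 65.401208
det = 12.664·1.236 − -26.732·19.192 = 528.693248
x = (813.514108·1.236 − -26.732·65.401208) / 528.693248 = 5.208708
y = (12.664·65.401208 − 813.514108·19.192) / 528.693248 = -27.964650
|P − Q| = √((5.208708 − -22.510)² + (-27.964650 − -42.273)²) = 31.193839

31.194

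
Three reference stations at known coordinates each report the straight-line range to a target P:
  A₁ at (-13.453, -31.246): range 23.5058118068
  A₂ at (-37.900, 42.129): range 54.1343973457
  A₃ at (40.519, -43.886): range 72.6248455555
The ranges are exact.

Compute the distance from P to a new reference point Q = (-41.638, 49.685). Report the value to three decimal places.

62.425

eq1: (x + 13.453)² + (y + 31.246)² = 23.5058118068²
eq2: (x + 37.900)² + (y − 42.129)² = 54.1343973457²
eq3: (x − 40.519)² + (y + 43.886)² = 72.6248455555²
eq2−eq1, eq2−eq3 (x²,y² cancel):
  48.894·x − 146.750·y = 324.042871
  156.838·x − 172.030·y = -1987.327500
det = 48.894·-172.030 − -146.750·156.838 = 14604.741680
x = (324.042871·-172.030 − -146.750·-1987.327500) / 14604.741680 = -23.785796
y = (48.894·-1987.327500 − 324.042871·156.838) / 14604.741680 = -10.133053
|P − Q| = √((-23.785796 − -41.638)² + (-10.133053 − 49.685)²) = 62.425161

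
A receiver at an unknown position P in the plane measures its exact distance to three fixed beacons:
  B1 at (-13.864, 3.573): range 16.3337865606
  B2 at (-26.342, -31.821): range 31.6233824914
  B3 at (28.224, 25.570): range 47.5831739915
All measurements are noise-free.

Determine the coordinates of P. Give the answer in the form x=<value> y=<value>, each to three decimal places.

x=-3.997 y=-9.444

eq1: (x + 13.864)² + (y − 3.573)² = 16.3337865606²
eq2: (x + 26.342)² + (y + 31.821)² = 31.6233824914²
eq3: (x − 28.224)² + (y − 25.570)² = 47.5831739915²
eq3−eq1, eq3−eq2 (x²,y² cancel):
  -84.176·x − 43.994·y = 751.923613
  -109.132·x − 114.782·y = 1520.178056
det = -84.176·-114.782 − -43.994·-109.132 = 4860.736424
x = (751.923613·-114.782 − -43.994·1520.178056) / 4860.736424 = -3.997045
y = (-84.176·1520.178056 − 751.923613·-109.132) / 4860.736424 = -9.443750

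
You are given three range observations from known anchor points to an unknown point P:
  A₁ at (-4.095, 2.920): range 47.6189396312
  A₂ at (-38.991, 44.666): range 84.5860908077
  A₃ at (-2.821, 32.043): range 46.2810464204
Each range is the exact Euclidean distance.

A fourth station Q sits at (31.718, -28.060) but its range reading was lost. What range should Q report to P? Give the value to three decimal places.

eq1: (x + 4.095)² + (y − 2.920)² = 47.6189396312²
eq2: (x + 38.991)² + (y − 44.666)² = 84.5860908077²
eq3: (x + 2.821)² + (y − 32.043)² = 46.2810464204²
eq2−eq1, eq2−eq3 (x²,y² cancel):
  69.792·x − 83.492·y = 1397.189135
  72.340·x − 25.246·y = 2532.233753
det = 69.792·-25.246 − -83.492·72.340 = 4277.842448
x = (1397.189135·-25.246 − -83.492·2532.233753) / 4277.842448 = 41.176791
y = (69.792·2532.233753 − 1397.189135·72.340) / 4277.842448 = 17.685784
|P − Q| = √((41.176791 − 31.718)² + (17.685784 − -28.060)²) = 46.713440

46.713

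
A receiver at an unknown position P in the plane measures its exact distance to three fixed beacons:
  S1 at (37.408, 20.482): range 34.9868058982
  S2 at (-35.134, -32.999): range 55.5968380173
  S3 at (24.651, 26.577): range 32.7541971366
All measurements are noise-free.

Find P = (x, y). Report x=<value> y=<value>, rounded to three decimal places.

x=12.103 y=-3.678

eq1: (x − 37.408)² + (y − 20.482)² = 34.9868058982²
eq2: (x + 35.134)² + (y + 32.999)² = 55.5968380173²
eq3: (x − 24.651)² + (y − 26.577)² = 32.7541971366²
eq1−eq2, eq1−eq3 (x²,y² cancel):
  -145.084·x − 106.962·y = -1362.470642
  -25.514·x + 12.190·y = -353.622901
det = -145.084·12.190 − -106.962·-25.514 = -4497.602428
x = (-1362.470642·12.190 − -106.962·-353.622901) / -4497.602428 = 12.102610
y = (-145.084·-353.622901 − -1362.470642·-25.514) / -4497.602428 = -3.678171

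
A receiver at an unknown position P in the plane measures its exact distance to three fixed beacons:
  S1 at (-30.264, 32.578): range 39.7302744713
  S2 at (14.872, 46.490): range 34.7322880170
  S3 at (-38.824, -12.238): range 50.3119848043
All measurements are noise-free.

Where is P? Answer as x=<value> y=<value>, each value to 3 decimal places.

x=4.499 y=13.343

eq1: (x + 30.264)² + (y − 32.578)² = 39.7302744713²
eq2: (x − 14.872)² + (y − 46.490)² = 34.7322880170²
eq3: (x + 38.824)² + (y + 12.238)² = 50.3119848043²
eq3−eq1, eq3−eq2 (x²,y² cancel):
  17.120·x + 89.632·y = 1272.965265
  107.392·x + 117.456·y = 2050.388848
det = 17.120·117.456 − 89.632·107.392 = -7614.913024
x = (1272.965265·117.456 − 89.632·2050.388848) / -7614.913024 = 4.499466
y = (17.120·2050.388848 − 1272.965265·107.392) / -7614.913024 = 13.342717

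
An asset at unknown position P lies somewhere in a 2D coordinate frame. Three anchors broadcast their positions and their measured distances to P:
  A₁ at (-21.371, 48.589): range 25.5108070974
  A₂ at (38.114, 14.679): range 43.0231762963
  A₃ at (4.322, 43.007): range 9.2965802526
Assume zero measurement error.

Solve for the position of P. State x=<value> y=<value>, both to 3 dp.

x=0.057 y=34.746

eq1: (x + 21.371)² + (y − 48.589)² = 25.5108070974²
eq2: (x − 38.114)² + (y − 14.679)² = 43.0231762963²
eq3: (x − 4.322)² + (y − 43.007)² = 9.2965802526²
eq2−eq3, eq2−eq1 (x²,y² cancel):
  -67.584·x + 56.656·y = 1964.698990
  -118.970·x + 67.820·y = 2349.652945
det = -67.584·67.820 − 56.656·-118.970 = 2156.817440
x = (1964.698990·67.820 − 56.656·2349.652945) / 2156.817440 = 0.057468
y = (-67.584·2349.652945 − 1964.698990·-118.970) / 2156.817440 = 34.746239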